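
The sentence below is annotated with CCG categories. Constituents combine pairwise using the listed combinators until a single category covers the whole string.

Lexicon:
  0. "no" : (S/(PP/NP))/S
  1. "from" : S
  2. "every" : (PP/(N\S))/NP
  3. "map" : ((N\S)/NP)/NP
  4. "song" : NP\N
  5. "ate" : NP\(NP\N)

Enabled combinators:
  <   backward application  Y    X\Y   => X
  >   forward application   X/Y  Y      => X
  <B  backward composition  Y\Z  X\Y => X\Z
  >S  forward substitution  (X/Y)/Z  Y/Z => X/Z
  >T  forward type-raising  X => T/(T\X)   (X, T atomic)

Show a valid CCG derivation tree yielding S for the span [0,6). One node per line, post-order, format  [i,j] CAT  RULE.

[0,1] (S/(PP/NP))/S  lex  "no"
[1,2] S  lex  "from"
[0,2] S/(PP/NP)  >  k=1
[2,3] (PP/(N\S))/NP  lex  "every"
[3,4] ((N\S)/NP)/NP  lex  "map"
[4,5] NP\N  lex  "song"
[5,6] NP\(NP\N)  lex  "ate"
[4,6] NP  <  k=5
[3,6] (N\S)/NP  >  k=4
[2,6] PP/NP  >S  k=3
[0,6] S  >  k=2

[0,6] S   >
  [0,2] S/(PP/NP)   >
    [0,1] "no" : (S/(PP/NP))/S
    [1,2] "from" : S
  [2,6] PP/NP   >S
    [2,3] "every" : (PP/(N\S))/NP
    [3,6] (N\S)/NP   >
      [3,4] "map" : ((N\S)/NP)/NP
      [4,6] NP   <
        [4,5] "song" : NP\N
        [5,6] "ate" : NP\(NP\N)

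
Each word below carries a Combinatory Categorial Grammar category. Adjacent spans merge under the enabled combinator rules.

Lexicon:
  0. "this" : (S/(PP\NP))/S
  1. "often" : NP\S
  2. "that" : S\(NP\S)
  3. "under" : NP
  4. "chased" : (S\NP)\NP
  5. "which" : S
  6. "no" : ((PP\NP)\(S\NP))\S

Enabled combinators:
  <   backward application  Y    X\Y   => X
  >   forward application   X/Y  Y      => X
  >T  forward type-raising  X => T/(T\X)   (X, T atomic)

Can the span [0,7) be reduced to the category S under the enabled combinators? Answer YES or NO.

[0,7] S   >
  [0,3] S/(PP\NP)   >
    [0,1] "this" : (S/(PP\NP))/S
    [1,3] S   <
      [1,2] "often" : NP\S
      [2,3] "that" : S\(NP\S)
  [3,7] PP\NP   <
    [3,5] S\NP   <
      [3,4] "under" : NP
      [4,5] "chased" : (S\NP)\NP
    [5,7] (PP\NP)\(S\NP)   <
      [5,6] "which" : S
      [6,7] "no" : ((PP\NP)\(S\NP))\S

YES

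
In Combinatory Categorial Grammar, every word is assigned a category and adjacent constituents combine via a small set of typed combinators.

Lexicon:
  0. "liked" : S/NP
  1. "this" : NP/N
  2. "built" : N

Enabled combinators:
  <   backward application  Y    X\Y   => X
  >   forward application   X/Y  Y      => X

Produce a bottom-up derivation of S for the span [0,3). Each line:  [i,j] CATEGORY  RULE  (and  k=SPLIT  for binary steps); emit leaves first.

[0,1] S/NP  lex  "liked"
[1,2] NP/N  lex  "this"
[2,3] N  lex  "built"
[1,3] NP  >  k=2
[0,3] S  >  k=1

[0,3] S   >
  [0,1] "liked" : S/NP
  [1,3] NP   >
    [1,2] "this" : NP/N
    [2,3] "built" : N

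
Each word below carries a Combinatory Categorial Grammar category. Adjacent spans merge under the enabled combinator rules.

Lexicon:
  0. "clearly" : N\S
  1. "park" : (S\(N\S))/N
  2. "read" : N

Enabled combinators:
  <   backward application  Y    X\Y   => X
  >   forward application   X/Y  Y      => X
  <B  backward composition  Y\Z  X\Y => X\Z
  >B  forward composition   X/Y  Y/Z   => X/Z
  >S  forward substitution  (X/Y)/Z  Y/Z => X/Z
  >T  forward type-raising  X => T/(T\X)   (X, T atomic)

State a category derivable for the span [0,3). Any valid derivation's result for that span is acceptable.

S

[0,3] S   <
  [0,1] "clearly" : N\S
  [1,3] S\(N\S)   >
    [1,2] "park" : (S\(N\S))/N
    [2,3] "read" : N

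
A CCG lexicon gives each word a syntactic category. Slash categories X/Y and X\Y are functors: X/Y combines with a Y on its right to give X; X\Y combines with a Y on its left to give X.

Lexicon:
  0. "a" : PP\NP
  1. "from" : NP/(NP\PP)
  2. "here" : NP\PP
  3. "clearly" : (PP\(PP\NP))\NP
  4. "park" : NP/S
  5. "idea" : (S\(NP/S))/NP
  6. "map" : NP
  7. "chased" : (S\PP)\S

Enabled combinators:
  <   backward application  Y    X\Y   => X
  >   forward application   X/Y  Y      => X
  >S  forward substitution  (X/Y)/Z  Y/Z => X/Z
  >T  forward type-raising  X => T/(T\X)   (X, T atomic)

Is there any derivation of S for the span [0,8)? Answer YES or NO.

YES

[0,8] S   <
  [0,4] PP   <
    [0,1] "a" : PP\NP
    [1,4] PP\(PP\NP)   <
      [1,3] NP   >
        [1,2] "from" : NP/(NP\PP)
        [2,3] "here" : NP\PP
      [3,4] "clearly" : (PP\(PP\NP))\NP
  [4,8] S\PP   <
    [4,7] S   <
      [4,5] "park" : NP/S
      [5,7] S\(NP/S)   >
        [5,6] "idea" : (S\(NP/S))/NP
        [6,7] "map" : NP
    [7,8] "chased" : (S\PP)\S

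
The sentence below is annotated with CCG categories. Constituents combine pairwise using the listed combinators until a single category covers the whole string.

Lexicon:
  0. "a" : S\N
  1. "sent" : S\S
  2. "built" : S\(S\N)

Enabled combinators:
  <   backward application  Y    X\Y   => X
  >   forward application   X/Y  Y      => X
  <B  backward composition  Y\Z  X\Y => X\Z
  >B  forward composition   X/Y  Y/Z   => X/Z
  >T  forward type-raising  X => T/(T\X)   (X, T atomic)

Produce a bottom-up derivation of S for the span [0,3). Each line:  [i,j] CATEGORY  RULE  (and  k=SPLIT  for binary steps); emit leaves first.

[0,1] S\N  lex  "a"
[1,2] S\S  lex  "sent"
[0,2] S\N  <B  k=1
[2,3] S\(S\N)  lex  "built"
[0,3] S  <  k=2

[0,3] S   <
  [0,2] S\N   <B
    [0,1] "a" : S\N
    [1,2] "sent" : S\S
  [2,3] "built" : S\(S\N)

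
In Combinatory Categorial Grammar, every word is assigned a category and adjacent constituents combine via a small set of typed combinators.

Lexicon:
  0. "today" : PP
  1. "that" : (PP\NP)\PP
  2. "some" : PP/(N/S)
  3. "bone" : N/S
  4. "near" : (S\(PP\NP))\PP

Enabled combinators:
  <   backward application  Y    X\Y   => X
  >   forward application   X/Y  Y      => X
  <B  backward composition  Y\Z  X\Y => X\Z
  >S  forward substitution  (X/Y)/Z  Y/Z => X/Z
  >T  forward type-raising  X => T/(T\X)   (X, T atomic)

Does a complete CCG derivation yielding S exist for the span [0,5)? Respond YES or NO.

[0,5] S   >
  [0,1] S/(S\PP)   >T
    [0,1] "today" : PP
  [1,5] S\PP   <B
    [1,2] "that" : (PP\NP)\PP
    [2,5] S\(PP\NP)   <
      [2,4] PP   >
        [2,3] "some" : PP/(N/S)
        [3,4] "bone" : N/S
      [4,5] "near" : (S\(PP\NP))\PP

YES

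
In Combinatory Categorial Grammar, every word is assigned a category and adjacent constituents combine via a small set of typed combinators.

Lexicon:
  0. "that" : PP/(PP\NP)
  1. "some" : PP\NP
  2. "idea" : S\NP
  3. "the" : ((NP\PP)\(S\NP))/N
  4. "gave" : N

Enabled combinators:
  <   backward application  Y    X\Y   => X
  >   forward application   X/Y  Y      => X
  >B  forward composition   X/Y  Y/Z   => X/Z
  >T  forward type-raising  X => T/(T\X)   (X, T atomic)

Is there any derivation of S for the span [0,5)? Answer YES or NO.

PP/(PP\NP) PP\NP S\NP ((NP\PP)\(S\NP))/N N
CKY chart[0,5] = {N/(N\NP), NP, NP/(NP\NP), PP/(PP\NP), S/(S\NP)}; S ∉ chart

NO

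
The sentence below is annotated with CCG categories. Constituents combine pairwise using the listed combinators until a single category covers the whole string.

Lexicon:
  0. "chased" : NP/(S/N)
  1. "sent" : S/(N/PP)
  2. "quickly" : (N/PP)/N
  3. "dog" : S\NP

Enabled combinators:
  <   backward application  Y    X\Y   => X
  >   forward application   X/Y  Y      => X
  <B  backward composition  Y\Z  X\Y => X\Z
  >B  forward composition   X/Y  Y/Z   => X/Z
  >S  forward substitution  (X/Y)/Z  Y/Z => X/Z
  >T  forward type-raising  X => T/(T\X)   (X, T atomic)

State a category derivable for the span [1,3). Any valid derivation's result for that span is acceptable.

[0,4] S   <
  [0,3] NP   >
    [0,1] "chased" : NP/(S/N)
    [1,3] S/N   >B
      [1,2] "sent" : S/(N/PP)
      [2,3] "quickly" : (N/PP)/N
  [3,4] "dog" : S\NP

S/N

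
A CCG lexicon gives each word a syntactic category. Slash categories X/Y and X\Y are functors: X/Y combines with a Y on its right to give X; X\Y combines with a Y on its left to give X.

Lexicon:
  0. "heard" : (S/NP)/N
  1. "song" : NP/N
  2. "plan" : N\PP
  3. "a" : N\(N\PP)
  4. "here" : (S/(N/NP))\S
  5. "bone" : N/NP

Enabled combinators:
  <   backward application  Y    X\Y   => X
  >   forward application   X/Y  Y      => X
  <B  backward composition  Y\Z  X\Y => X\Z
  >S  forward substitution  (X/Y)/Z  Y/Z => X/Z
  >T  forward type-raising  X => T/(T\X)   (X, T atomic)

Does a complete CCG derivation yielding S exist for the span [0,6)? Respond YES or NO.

[0,6] S   >
  [0,5] S/(N/NP)   <
    [0,4] S   >
      [0,2] S/N   >S
        [0,1] "heard" : (S/NP)/N
        [1,2] "song" : NP/N
      [2,4] N   <
        [2,3] "plan" : N\PP
        [3,4] "a" : N\(N\PP)
    [4,5] "here" : (S/(N/NP))\S
  [5,6] "bone" : N/NP

YES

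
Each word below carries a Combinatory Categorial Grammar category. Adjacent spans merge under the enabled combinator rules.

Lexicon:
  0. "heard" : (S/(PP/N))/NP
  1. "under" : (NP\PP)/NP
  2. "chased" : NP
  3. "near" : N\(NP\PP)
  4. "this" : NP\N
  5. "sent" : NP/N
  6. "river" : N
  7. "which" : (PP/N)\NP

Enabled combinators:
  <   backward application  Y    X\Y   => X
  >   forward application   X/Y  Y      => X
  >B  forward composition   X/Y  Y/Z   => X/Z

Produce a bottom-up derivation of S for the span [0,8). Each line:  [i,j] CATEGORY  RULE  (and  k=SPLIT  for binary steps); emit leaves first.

[0,1] (S/(PP/N))/NP  lex  "heard"
[1,2] (NP\PP)/NP  lex  "under"
[2,3] NP  lex  "chased"
[1,3] NP\PP  >  k=2
[3,4] N\(NP\PP)  lex  "near"
[1,4] N  <  k=3
[4,5] NP\N  lex  "this"
[1,5] NP  <  k=4
[0,5] S/(PP/N)  >  k=1
[5,6] NP/N  lex  "sent"
[6,7] N  lex  "river"
[5,7] NP  >  k=6
[7,8] (PP/N)\NP  lex  "which"
[5,8] PP/N  <  k=7
[0,8] S  >  k=5

[0,8] S   >
  [0,5] S/(PP/N)   >
    [0,1] "heard" : (S/(PP/N))/NP
    [1,5] NP   <
      [1,4] N   <
        [1,3] NP\PP   >
          [1,2] "under" : (NP\PP)/NP
          [2,3] "chased" : NP
        [3,4] "near" : N\(NP\PP)
      [4,5] "this" : NP\N
  [5,8] PP/N   <
    [5,7] NP   >
      [5,6] "sent" : NP/N
      [6,7] "river" : N
    [7,8] "which" : (PP/N)\NP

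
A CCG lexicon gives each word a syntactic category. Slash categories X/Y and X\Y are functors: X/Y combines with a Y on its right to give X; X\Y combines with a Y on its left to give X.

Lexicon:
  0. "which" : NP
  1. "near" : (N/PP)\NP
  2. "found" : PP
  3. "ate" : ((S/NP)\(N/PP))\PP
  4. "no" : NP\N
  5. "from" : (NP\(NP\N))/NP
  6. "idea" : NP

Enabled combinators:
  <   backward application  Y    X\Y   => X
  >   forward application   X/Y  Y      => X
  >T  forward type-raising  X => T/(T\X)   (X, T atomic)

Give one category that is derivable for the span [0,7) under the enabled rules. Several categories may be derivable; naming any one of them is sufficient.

[0,7] S   >
  [0,4] S/NP   <
    [0,2] N/PP   <
      [0,1] "which" : NP
      [1,2] "near" : (N/PP)\NP
    [2,4] (S/NP)\(N/PP)   <
      [2,3] "found" : PP
      [3,4] "ate" : ((S/NP)\(N/PP))\PP
  [4,7] NP   <
    [4,5] "no" : NP\N
    [5,7] NP\(NP\N)   >
      [5,6] "from" : (NP\(NP\N))/NP
      [6,7] "idea" : NP

S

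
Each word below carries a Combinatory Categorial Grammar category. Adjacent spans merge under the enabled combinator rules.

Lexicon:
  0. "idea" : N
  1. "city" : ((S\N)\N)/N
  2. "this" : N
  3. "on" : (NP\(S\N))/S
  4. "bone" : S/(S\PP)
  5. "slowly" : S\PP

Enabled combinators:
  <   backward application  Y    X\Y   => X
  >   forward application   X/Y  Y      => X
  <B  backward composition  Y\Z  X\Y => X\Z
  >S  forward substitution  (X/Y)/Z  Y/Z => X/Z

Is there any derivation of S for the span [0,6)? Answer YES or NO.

NO

N ((S\N)\N)/N N (NP\(S\N))/S S/(S\PP) S\PP
CKY chart[0,6] = {NP}; S ∉ chart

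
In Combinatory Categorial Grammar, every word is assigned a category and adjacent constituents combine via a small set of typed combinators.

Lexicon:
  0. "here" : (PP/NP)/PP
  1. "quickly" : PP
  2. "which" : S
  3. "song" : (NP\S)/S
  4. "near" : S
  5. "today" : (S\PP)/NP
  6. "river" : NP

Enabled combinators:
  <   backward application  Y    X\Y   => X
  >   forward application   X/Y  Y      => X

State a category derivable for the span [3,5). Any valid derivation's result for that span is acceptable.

[0,7] S   <
  [0,5] PP   >
    [0,2] PP/NP   >
      [0,1] "here" : (PP/NP)/PP
      [1,2] "quickly" : PP
    [2,5] NP   <
      [2,3] "which" : S
      [3,5] NP\S   >
        [3,4] "song" : (NP\S)/S
        [4,5] "near" : S
  [5,7] S\PP   >
    [5,6] "today" : (S\PP)/NP
    [6,7] "river" : NP

NP\S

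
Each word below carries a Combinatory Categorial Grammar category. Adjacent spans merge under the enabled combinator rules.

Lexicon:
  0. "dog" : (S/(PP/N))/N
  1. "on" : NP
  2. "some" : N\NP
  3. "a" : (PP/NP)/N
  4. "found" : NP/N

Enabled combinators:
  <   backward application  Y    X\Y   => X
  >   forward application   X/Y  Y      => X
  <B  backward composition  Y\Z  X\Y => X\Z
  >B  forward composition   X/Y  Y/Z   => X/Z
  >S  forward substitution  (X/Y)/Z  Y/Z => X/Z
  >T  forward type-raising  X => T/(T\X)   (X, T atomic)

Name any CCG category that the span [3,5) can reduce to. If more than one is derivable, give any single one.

PP/N

[0,5] S   >
  [0,3] S/(PP/N)   >
    [0,1] "dog" : (S/(PP/N))/N
    [1,3] N   <
      [1,2] "on" : NP
      [2,3] "some" : N\NP
  [3,5] PP/N   >S
    [3,4] "a" : (PP/NP)/N
    [4,5] "found" : NP/N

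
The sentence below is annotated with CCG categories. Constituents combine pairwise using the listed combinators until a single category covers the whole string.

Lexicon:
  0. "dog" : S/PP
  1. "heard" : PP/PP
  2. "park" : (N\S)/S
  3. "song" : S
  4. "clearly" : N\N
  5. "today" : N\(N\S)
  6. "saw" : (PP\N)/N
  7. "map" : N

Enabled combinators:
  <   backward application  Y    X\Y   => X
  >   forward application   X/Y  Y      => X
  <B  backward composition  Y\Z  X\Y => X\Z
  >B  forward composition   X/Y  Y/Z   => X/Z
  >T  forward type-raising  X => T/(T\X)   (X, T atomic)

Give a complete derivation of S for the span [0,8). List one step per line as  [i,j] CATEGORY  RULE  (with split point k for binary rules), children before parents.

[0,1] S/PP  lex  "dog"
[1,2] PP/PP  lex  "heard"
[0,2] S/PP  >B  k=1
[2,3] (N\S)/S  lex  "park"
[3,4] S  lex  "song"
[2,4] N\S  >  k=3
[4,5] N\N  lex  "clearly"
[2,5] N\S  <B  k=4
[5,6] N\(N\S)  lex  "today"
[2,6] N  <  k=5
[6,7] (PP\N)/N  lex  "saw"
[7,8] N  lex  "map"
[6,8] PP\N  >  k=7
[2,8] PP  <  k=6
[0,8] S  >  k=2

[0,8] S   >
  [0,2] S/PP   >B
    [0,1] "dog" : S/PP
    [1,2] "heard" : PP/PP
  [2,8] PP   <
    [2,6] N   <
      [2,5] N\S   <B
        [2,4] N\S   >
          [2,3] "park" : (N\S)/S
          [3,4] "song" : S
        [4,5] "clearly" : N\N
      [5,6] "today" : N\(N\S)
    [6,8] PP\N   >
      [6,7] "saw" : (PP\N)/N
      [7,8] "map" : N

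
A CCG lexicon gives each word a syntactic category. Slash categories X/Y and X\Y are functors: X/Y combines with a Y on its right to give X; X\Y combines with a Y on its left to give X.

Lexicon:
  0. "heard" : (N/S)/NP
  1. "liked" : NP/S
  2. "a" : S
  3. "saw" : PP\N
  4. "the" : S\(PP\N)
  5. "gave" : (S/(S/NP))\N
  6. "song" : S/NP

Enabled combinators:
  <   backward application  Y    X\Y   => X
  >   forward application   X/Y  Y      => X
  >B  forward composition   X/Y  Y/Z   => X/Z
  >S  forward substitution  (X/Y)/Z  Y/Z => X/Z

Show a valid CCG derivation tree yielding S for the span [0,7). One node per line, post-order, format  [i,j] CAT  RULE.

[0,7] S   >
  [0,6] S/(S/NP)   <
    [0,5] N   >
      [0,3] N/S   >
        [0,1] "heard" : (N/S)/NP
        [1,3] NP   >
          [1,2] "liked" : NP/S
          [2,3] "a" : S
      [3,5] S   <
        [3,4] "saw" : PP\N
        [4,5] "the" : S\(PP\N)
    [5,6] "gave" : (S/(S/NP))\N
  [6,7] "song" : S/NP

[0,1] (N/S)/NP  lex  "heard"
[1,2] NP/S  lex  "liked"
[2,3] S  lex  "a"
[1,3] NP  >  k=2
[0,3] N/S  >  k=1
[3,4] PP\N  lex  "saw"
[4,5] S\(PP\N)  lex  "the"
[3,5] S  <  k=4
[0,5] N  >  k=3
[5,6] (S/(S/NP))\N  lex  "gave"
[0,6] S/(S/NP)  <  k=5
[6,7] S/NP  lex  "song"
[0,7] S  >  k=6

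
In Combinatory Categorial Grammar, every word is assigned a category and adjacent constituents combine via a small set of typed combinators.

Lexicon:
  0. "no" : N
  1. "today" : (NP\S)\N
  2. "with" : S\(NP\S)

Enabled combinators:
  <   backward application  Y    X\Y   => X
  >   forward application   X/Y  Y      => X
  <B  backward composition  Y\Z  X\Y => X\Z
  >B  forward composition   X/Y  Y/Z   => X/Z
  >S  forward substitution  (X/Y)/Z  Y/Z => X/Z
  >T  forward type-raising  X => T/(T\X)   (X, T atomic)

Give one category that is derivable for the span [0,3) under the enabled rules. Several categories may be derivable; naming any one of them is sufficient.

[0,3] S   <
  [0,1] "no" : N
  [1,3] S\N   <B
    [1,2] "today" : (NP\S)\N
    [2,3] "with" : S\(NP\S)

S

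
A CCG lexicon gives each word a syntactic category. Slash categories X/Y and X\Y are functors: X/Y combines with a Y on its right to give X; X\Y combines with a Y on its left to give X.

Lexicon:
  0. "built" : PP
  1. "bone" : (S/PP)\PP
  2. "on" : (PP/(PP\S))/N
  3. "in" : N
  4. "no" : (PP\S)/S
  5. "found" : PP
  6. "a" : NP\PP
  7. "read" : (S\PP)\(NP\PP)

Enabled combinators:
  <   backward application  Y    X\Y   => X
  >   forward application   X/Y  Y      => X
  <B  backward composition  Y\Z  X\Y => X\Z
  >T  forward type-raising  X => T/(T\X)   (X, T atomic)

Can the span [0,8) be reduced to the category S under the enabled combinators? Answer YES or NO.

[0,8] S   >
  [0,2] S/PP   <
    [0,1] "built" : PP
    [1,2] "bone" : (S/PP)\PP
  [2,8] PP   >
    [2,4] PP/(PP\S)   >
      [2,3] "on" : (PP/(PP\S))/N
      [3,4] "in" : N
    [4,8] PP\S   >
      [4,5] "no" : (PP\S)/S
      [5,8] S   <
        [5,6] "found" : PP
        [6,8] S\PP   <
          [6,7] "a" : NP\PP
          [7,8] "read" : (S\PP)\(NP\PP)

YES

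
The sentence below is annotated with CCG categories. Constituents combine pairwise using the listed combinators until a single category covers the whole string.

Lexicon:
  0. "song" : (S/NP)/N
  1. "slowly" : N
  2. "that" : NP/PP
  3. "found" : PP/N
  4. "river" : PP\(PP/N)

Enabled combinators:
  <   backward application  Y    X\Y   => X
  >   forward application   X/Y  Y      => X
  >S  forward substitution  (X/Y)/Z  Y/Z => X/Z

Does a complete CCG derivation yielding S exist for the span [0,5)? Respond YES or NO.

[0,5] S   >
  [0,2] S/NP   >
    [0,1] "song" : (S/NP)/N
    [1,2] "slowly" : N
  [2,5] NP   >
    [2,3] "that" : NP/PP
    [3,5] PP   <
      [3,4] "found" : PP/N
      [4,5] "river" : PP\(PP/N)

YES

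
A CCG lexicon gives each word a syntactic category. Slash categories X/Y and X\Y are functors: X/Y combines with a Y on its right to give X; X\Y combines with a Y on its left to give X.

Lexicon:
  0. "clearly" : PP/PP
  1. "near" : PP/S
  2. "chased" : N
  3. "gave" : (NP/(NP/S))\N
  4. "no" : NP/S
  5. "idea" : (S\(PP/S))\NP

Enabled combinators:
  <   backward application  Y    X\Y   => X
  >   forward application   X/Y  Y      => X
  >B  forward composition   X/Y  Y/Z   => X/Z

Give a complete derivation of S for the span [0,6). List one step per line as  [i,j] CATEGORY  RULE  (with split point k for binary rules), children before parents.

[0,1] PP/PP  lex  "clearly"
[1,2] PP/S  lex  "near"
[0,2] PP/S  >B  k=1
[2,3] N  lex  "chased"
[3,4] (NP/(NP/S))\N  lex  "gave"
[2,4] NP/(NP/S)  <  k=3
[4,5] NP/S  lex  "no"
[2,5] NP  >  k=4
[5,6] (S\(PP/S))\NP  lex  "idea"
[2,6] S\(PP/S)  <  k=5
[0,6] S  <  k=2

[0,6] S   <
  [0,2] PP/S   >B
    [0,1] "clearly" : PP/PP
    [1,2] "near" : PP/S
  [2,6] S\(PP/S)   <
    [2,5] NP   >
      [2,4] NP/(NP/S)   <
        [2,3] "chased" : N
        [3,4] "gave" : (NP/(NP/S))\N
      [4,5] "no" : NP/S
    [5,6] "idea" : (S\(PP/S))\NP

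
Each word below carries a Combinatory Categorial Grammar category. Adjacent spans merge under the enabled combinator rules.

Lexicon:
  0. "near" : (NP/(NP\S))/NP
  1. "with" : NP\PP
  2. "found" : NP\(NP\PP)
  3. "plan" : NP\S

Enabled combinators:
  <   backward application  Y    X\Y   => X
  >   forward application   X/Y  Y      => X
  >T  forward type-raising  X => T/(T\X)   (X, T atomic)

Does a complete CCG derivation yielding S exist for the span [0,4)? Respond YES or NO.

NO

(NP/(NP\S))/NP NP\PP NP\(NP\PP) NP\S
CKY chart[0,4] = {N/(N\NP), NP, NP/(NP\NP), PP/(PP\NP), S/(S\NP)}; S ∉ chart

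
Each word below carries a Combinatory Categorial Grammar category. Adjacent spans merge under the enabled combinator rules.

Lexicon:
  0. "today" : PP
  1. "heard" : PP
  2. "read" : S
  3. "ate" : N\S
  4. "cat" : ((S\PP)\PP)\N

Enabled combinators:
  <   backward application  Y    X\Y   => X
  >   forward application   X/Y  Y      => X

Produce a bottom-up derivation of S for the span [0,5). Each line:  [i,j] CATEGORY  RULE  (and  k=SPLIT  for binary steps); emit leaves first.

[0,1] PP  lex  "today"
[1,2] PP  lex  "heard"
[2,3] S  lex  "read"
[3,4] N\S  lex  "ate"
[2,4] N  <  k=3
[4,5] ((S\PP)\PP)\N  lex  "cat"
[2,5] (S\PP)\PP  <  k=4
[1,5] S\PP  <  k=2
[0,5] S  <  k=1

[0,5] S   <
  [0,1] "today" : PP
  [1,5] S\PP   <
    [1,2] "heard" : PP
    [2,5] (S\PP)\PP   <
      [2,4] N   <
        [2,3] "read" : S
        [3,4] "ate" : N\S
      [4,5] "cat" : ((S\PP)\PP)\N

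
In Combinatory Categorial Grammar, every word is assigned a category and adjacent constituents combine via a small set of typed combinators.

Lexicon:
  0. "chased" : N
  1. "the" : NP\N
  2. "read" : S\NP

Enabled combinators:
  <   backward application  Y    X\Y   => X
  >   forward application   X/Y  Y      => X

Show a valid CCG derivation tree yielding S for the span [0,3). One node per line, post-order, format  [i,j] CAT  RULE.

[0,1] N  lex  "chased"
[1,2] NP\N  lex  "the"
[0,2] NP  <  k=1
[2,3] S\NP  lex  "read"
[0,3] S  <  k=2

[0,3] S   <
  [0,2] NP   <
    [0,1] "chased" : N
    [1,2] "the" : NP\N
  [2,3] "read" : S\NP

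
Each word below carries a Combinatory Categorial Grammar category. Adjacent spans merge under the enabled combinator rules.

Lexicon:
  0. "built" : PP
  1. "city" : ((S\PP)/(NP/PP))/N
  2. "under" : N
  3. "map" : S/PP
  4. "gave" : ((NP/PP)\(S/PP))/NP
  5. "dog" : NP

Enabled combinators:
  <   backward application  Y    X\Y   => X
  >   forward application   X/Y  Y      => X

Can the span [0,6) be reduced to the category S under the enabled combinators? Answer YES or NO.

YES

[0,6] S   <
  [0,1] "built" : PP
  [1,6] S\PP   >
    [1,3] (S\PP)/(NP/PP)   >
      [1,2] "city" : ((S\PP)/(NP/PP))/N
      [2,3] "under" : N
    [3,6] NP/PP   <
      [3,4] "map" : S/PP
      [4,6] (NP/PP)\(S/PP)   >
        [4,5] "gave" : ((NP/PP)\(S/PP))/NP
        [5,6] "dog" : NP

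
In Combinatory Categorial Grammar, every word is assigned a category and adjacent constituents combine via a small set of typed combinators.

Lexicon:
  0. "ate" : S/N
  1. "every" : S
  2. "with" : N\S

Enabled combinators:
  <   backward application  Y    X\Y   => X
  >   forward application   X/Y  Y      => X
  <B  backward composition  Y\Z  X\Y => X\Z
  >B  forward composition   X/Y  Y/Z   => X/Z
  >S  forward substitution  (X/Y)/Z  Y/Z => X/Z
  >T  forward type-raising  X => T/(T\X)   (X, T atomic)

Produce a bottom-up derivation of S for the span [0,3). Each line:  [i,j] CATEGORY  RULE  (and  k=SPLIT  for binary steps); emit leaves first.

[0,3] S   >
  [0,1] "ate" : S/N
  [1,3] N   <
    [1,2] "every" : S
    [2,3] "with" : N\S

[0,1] S/N  lex  "ate"
[1,2] S  lex  "every"
[2,3] N\S  lex  "with"
[1,3] N  <  k=2
[0,3] S  >  k=1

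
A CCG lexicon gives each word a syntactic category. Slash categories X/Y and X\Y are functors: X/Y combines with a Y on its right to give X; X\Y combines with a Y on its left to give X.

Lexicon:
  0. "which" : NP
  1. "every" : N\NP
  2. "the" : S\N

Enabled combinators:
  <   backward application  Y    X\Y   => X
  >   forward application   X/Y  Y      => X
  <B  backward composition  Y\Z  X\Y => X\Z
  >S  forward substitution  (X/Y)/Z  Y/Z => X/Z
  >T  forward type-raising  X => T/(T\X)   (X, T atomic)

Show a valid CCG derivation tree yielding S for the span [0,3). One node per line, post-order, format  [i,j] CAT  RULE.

[0,1] NP  lex  "which"
[1,2] N\NP  lex  "every"
[0,2] N  <  k=1
[2,3] S\N  lex  "the"
[0,3] S  <  k=2

[0,3] S   <
  [0,2] N   <
    [0,1] "which" : NP
    [1,2] "every" : N\NP
  [2,3] "the" : S\N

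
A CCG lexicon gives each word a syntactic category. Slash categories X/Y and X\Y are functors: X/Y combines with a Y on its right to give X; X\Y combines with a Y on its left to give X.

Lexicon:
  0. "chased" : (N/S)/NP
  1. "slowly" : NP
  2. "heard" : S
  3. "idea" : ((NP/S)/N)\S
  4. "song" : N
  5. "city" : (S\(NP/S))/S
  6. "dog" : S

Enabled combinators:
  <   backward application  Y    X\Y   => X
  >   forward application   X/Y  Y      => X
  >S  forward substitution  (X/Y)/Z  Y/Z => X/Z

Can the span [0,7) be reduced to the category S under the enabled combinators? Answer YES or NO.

NO

(N/S)/NP NP S ((NP/S)/N)\S N (S\(NP/S))/S S
CKY chart[0,7] = {N}; S ∉ chart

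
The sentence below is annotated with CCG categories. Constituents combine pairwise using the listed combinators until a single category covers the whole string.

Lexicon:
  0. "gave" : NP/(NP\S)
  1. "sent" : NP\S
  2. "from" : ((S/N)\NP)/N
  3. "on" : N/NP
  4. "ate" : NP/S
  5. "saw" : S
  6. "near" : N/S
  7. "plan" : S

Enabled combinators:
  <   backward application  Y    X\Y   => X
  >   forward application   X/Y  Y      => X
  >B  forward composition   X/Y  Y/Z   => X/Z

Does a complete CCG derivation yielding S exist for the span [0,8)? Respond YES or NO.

[0,8] S   >
  [0,6] S/N   <
    [0,2] NP   >
      [0,1] "gave" : NP/(NP\S)
      [1,2] "sent" : NP\S
    [2,6] (S/N)\NP   >
      [2,3] "from" : ((S/N)\NP)/N
      [3,6] N   >
        [3,5] N/S   >B
          [3,4] "on" : N/NP
          [4,5] "ate" : NP/S
        [5,6] "saw" : S
  [6,8] N   >
    [6,7] "near" : N/S
    [7,8] "plan" : S

YES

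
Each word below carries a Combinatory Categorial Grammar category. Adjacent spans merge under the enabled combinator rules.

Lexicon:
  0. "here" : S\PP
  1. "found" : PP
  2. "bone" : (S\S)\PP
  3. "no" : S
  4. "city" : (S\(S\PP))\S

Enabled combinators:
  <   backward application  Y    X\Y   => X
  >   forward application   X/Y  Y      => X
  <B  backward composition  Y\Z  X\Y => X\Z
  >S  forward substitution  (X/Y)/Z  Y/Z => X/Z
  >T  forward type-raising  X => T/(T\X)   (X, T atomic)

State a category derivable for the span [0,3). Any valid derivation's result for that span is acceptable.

[0,5] S   <
  [0,3] S\PP   <B
    [0,1] "here" : S\PP
    [1,3] S\S   <
      [1,2] "found" : PP
      [2,3] "bone" : (S\S)\PP
  [3,5] S\(S\PP)   <
    [3,4] "no" : S
    [4,5] "city" : (S\(S\PP))\S

S\PP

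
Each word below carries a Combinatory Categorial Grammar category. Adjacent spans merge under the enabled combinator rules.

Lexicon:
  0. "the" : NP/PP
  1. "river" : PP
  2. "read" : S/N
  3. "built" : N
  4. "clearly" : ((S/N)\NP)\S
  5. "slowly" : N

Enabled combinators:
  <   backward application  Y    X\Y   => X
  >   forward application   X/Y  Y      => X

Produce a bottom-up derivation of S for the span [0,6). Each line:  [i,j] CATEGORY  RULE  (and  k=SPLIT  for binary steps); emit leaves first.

[0,6] S   >
  [0,5] S/N   <
    [0,2] NP   >
      [0,1] "the" : NP/PP
      [1,2] "river" : PP
    [2,5] (S/N)\NP   <
      [2,4] S   >
        [2,3] "read" : S/N
        [3,4] "built" : N
      [4,5] "clearly" : ((S/N)\NP)\S
  [5,6] "slowly" : N

[0,1] NP/PP  lex  "the"
[1,2] PP  lex  "river"
[0,2] NP  >  k=1
[2,3] S/N  lex  "read"
[3,4] N  lex  "built"
[2,4] S  >  k=3
[4,5] ((S/N)\NP)\S  lex  "clearly"
[2,5] (S/N)\NP  <  k=4
[0,5] S/N  <  k=2
[5,6] N  lex  "slowly"
[0,6] S  >  k=5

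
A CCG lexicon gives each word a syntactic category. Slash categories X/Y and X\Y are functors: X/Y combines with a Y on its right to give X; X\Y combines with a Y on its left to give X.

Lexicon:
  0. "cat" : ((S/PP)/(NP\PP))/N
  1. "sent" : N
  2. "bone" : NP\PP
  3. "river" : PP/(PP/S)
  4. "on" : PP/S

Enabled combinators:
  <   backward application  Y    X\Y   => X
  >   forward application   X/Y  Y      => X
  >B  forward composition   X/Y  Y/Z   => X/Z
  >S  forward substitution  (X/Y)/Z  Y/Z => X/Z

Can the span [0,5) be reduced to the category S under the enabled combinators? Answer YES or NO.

YES

[0,5] S   >
  [0,3] S/PP   >
    [0,2] (S/PP)/(NP\PP)   >
      [0,1] "cat" : ((S/PP)/(NP\PP))/N
      [1,2] "sent" : N
    [2,3] "bone" : NP\PP
  [3,5] PP   >
    [3,4] "river" : PP/(PP/S)
    [4,5] "on" : PP/S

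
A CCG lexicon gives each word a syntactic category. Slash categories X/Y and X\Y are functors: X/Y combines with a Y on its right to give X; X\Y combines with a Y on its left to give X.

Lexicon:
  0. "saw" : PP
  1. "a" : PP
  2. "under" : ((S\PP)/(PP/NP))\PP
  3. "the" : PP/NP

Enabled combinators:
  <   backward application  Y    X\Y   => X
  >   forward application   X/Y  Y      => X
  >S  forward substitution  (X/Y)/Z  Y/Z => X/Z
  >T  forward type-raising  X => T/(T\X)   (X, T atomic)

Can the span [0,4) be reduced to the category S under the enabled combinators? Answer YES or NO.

[0,4] S   >
  [0,1] S/(S\PP)   >T
    [0,1] "saw" : PP
  [1,4] S\PP   >
    [1,3] (S\PP)/(PP/NP)   <
      [1,2] "a" : PP
      [2,3] "under" : ((S\PP)/(PP/NP))\PP
    [3,4] "the" : PP/NP

YES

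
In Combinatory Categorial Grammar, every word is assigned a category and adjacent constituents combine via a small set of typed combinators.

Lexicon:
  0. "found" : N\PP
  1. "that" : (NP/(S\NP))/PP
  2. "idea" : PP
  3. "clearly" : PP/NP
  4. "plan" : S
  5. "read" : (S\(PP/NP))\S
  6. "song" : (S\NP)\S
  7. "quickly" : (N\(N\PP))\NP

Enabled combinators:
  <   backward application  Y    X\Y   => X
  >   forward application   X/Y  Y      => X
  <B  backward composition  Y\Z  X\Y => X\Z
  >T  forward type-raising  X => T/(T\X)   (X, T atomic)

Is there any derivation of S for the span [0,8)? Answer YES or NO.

N\PP (NP/(S\NP))/PP PP PP/NP S (S\(PP/NP))\S (S\NP)\S (N\(N\PP))\NP
CKY chart[0,8] = {N, N/(N\N), NP/(NP\N), PP/(PP\N), S/(S\N)}; S ∉ chart

NO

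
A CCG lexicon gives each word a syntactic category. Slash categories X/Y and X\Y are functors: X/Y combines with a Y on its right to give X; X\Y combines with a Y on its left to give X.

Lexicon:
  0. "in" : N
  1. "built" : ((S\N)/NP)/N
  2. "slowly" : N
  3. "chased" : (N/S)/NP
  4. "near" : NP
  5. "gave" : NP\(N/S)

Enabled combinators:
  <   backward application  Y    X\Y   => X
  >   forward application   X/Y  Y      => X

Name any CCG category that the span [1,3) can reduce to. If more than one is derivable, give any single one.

[0,6] S   <
  [0,1] "in" : N
  [1,6] S\N   >
    [1,3] (S\N)/NP   >
      [1,2] "built" : ((S\N)/NP)/N
      [2,3] "slowly" : N
    [3,6] NP   <
      [3,5] N/S   >
        [3,4] "chased" : (N/S)/NP
        [4,5] "near" : NP
      [5,6] "gave" : NP\(N/S)

(S\N)/NP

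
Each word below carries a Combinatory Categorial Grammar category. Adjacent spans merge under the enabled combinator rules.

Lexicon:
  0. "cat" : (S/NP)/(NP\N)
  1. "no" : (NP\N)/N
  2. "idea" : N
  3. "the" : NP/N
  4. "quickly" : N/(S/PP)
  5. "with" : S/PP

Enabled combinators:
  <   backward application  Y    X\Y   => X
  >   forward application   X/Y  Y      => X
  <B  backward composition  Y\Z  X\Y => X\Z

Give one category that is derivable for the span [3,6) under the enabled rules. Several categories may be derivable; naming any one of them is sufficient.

NP

[0,6] S   >
  [0,3] S/NP   >
    [0,1] "cat" : (S/NP)/(NP\N)
    [1,3] NP\N   >
      [1,2] "no" : (NP\N)/N
      [2,3] "idea" : N
  [3,6] NP   >
    [3,4] "the" : NP/N
    [4,6] N   >
      [4,5] "quickly" : N/(S/PP)
      [5,6] "with" : S/PP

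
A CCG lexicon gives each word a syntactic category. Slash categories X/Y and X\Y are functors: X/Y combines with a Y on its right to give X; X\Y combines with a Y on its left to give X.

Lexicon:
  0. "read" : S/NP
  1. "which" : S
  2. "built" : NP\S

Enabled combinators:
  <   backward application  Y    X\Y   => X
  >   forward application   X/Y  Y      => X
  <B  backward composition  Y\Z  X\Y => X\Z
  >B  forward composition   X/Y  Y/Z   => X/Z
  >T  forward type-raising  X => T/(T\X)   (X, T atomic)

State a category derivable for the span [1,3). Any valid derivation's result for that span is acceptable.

NP

[0,3] S   >
  [0,1] "read" : S/NP
  [1,3] NP   <
    [1,2] "which" : S
    [2,3] "built" : NP\S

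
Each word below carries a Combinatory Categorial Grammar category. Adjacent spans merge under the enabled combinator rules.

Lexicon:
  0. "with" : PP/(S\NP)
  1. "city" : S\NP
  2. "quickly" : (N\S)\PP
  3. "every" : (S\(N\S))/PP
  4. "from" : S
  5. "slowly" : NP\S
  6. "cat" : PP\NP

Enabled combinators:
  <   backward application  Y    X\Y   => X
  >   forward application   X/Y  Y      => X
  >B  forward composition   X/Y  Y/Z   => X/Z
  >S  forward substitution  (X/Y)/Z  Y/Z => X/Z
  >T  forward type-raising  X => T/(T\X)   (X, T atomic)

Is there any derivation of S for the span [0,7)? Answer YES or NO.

YES

[0,7] S   <
  [0,3] N\S   <
    [0,2] PP   >
      [0,1] "with" : PP/(S\NP)
      [1,2] "city" : S\NP
    [2,3] "quickly" : (N\S)\PP
  [3,7] S\(N\S)   >
    [3,4] "every" : (S\(N\S))/PP
    [4,7] PP   <
      [4,6] NP   <
        [4,5] "from" : S
        [5,6] "slowly" : NP\S
      [6,7] "cat" : PP\NP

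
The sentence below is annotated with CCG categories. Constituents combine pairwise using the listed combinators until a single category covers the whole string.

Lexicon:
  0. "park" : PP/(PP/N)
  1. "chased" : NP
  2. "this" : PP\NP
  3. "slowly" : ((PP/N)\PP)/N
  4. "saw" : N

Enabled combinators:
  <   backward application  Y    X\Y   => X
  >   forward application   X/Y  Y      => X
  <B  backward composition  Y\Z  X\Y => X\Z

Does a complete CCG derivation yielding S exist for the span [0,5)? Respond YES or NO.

NO

PP/(PP/N) NP PP\NP ((PP/N)\PP)/N N
CKY chart[0,5] = {PP}; S ∉ chart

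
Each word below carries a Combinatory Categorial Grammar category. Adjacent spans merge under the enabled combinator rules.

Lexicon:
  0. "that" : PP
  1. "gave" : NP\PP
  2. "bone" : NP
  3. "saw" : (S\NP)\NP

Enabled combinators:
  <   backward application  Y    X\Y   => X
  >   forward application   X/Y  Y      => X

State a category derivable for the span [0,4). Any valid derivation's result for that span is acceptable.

[0,4] S   <
  [0,2] NP   <
    [0,1] "that" : PP
    [1,2] "gave" : NP\PP
  [2,4] S\NP   <
    [2,3] "bone" : NP
    [3,4] "saw" : (S\NP)\NP

S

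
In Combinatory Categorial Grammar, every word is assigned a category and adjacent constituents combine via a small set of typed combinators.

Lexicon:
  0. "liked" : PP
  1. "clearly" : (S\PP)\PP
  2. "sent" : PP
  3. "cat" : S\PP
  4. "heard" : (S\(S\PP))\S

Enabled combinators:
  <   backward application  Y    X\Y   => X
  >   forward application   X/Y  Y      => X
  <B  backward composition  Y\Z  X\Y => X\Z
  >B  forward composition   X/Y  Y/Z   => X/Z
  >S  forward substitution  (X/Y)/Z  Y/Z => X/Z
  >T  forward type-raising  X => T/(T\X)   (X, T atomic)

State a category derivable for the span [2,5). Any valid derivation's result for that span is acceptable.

[0,5] S   <
  [0,2] S\PP   <
    [0,1] "liked" : PP
    [1,2] "clearly" : (S\PP)\PP
  [2,5] S\(S\PP)   <
    [2,4] S   <
      [2,3] "sent" : PP
      [3,4] "cat" : S\PP
    [4,5] "heard" : (S\(S\PP))\S

S\(S\PP)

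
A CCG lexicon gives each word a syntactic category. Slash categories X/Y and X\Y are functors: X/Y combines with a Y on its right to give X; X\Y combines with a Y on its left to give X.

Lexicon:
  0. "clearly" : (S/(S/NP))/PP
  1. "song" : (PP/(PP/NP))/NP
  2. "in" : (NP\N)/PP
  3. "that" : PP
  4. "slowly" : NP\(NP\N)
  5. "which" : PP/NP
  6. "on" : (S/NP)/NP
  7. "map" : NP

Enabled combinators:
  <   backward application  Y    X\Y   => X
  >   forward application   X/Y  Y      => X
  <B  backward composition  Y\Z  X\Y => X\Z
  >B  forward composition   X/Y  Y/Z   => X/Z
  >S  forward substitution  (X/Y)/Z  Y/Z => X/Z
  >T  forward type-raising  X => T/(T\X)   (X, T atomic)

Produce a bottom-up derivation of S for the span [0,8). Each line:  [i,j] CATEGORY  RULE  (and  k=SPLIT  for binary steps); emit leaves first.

[0,8] S   >
  [0,6] S/(S/NP)   >
    [0,1] "clearly" : (S/(S/NP))/PP
    [1,6] PP   >
      [1,5] PP/(PP/NP)   >
        [1,2] "song" : (PP/(PP/NP))/NP
        [2,5] NP   <
          [2,4] NP\N   >
            [2,3] "in" : (NP\N)/PP
            [3,4] "that" : PP
          [4,5] "slowly" : NP\(NP\N)
      [5,6] "which" : PP/NP
  [6,8] S/NP   >
    [6,7] "on" : (S/NP)/NP
    [7,8] "map" : NP

[0,1] (S/(S/NP))/PP  lex  "clearly"
[1,2] (PP/(PP/NP))/NP  lex  "song"
[2,3] (NP\N)/PP  lex  "in"
[3,4] PP  lex  "that"
[2,4] NP\N  >  k=3
[4,5] NP\(NP\N)  lex  "slowly"
[2,5] NP  <  k=4
[1,5] PP/(PP/NP)  >  k=2
[5,6] PP/NP  lex  "which"
[1,6] PP  >  k=5
[0,6] S/(S/NP)  >  k=1
[6,7] (S/NP)/NP  lex  "on"
[7,8] NP  lex  "map"
[6,8] S/NP  >  k=7
[0,8] S  >  k=6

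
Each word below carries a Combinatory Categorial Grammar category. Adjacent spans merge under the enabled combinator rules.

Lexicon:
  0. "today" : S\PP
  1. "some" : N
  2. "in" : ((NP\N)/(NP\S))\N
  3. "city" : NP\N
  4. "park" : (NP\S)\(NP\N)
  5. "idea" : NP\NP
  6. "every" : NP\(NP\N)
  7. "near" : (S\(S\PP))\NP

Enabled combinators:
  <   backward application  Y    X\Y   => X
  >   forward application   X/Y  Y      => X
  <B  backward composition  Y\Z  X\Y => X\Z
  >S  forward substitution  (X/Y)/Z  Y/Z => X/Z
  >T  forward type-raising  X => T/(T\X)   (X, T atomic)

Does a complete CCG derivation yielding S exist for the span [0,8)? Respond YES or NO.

YES

[0,8] S   <
  [0,1] "today" : S\PP
  [1,8] S\(S\PP)   <
    [1,7] NP   <
      [1,6] NP\N   >
        [1,3] (NP\N)/(NP\S)   <
          [1,2] "some" : N
          [2,3] "in" : ((NP\N)/(NP\S))\N
        [3,6] NP\S   <B
          [3,5] NP\S   <
            [3,4] "city" : NP\N
            [4,5] "park" : (NP\S)\(NP\N)
          [5,6] "idea" : NP\NP
      [6,7] "every" : NP\(NP\N)
    [7,8] "near" : (S\(S\PP))\NP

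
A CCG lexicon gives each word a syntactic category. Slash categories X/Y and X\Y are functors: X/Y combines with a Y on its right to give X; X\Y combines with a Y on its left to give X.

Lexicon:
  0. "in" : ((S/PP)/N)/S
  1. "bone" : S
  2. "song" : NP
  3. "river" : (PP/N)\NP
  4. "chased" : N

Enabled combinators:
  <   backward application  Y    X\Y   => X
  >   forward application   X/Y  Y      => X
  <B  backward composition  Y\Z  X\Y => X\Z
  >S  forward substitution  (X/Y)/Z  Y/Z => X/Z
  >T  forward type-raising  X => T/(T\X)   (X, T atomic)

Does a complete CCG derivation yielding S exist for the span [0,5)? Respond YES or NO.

[0,5] S   >
  [0,4] S/N   >S
    [0,2] (S/PP)/N   >
      [0,1] "in" : ((S/PP)/N)/S
      [1,2] "bone" : S
    [2,4] PP/N   <
      [2,3] "song" : NP
      [3,4] "river" : (PP/N)\NP
  [4,5] "chased" : N

YES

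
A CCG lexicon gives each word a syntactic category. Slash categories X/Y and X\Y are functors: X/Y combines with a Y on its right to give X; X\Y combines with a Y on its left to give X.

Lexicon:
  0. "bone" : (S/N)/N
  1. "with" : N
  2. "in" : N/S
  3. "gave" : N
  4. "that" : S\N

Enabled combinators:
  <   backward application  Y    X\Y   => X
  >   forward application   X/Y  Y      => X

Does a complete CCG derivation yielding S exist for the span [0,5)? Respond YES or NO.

YES

[0,5] S   >
  [0,2] S/N   >
    [0,1] "bone" : (S/N)/N
    [1,2] "with" : N
  [2,5] N   >
    [2,3] "in" : N/S
    [3,5] S   <
      [3,4] "gave" : N
      [4,5] "that" : S\N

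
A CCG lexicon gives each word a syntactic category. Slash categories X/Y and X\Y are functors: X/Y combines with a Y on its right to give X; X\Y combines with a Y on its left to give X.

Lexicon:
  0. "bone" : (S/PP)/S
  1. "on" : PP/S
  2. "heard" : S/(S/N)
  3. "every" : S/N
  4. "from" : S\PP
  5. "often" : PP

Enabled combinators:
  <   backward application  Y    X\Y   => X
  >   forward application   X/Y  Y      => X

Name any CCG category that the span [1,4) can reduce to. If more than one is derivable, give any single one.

[0,6] S   >
  [0,5] S/PP   >
    [0,1] "bone" : (S/PP)/S
    [1,5] S   <
      [1,4] PP   >
        [1,2] "on" : PP/S
        [2,4] S   >
          [2,3] "heard" : S/(S/N)
          [3,4] "every" : S/N
      [4,5] "from" : S\PP
  [5,6] "often" : PP

PP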